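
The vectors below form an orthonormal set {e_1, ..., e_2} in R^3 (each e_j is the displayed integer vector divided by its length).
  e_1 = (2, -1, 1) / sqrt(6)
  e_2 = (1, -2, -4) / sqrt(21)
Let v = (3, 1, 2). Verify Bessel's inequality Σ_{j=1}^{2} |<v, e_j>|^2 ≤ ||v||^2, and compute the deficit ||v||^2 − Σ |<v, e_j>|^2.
Σ |<v, e_j>|^2 = 21/2; ||v||^2 = 14; deficit = 7/2

Write each e_j = u_j / sqrt(<u_j, u_j>) where u_j is the displayed integer vector. Then <v, e_j> = <v, u_j> / sqrt(<u_j, u_j>), so |<v, e_j>|^2 = <v, u_j>^2 / <u_j, u_j>.
Coefficients: <v, e_1> = 7/sqrt(6), <v, e_2> = -7/sqrt(21).
Square and sum: Σ |<v, e_j>|^2 = 21/2.
Compute ||v||^2 = v·v = 14.
Deficit = 14 − 21/2 = 7/2 ≥ 0, confirming Bessel's inequality. (The deficit equals ||v − Σ <v,e_j> e_j||^2, the squared distance from v to span{e_j}.)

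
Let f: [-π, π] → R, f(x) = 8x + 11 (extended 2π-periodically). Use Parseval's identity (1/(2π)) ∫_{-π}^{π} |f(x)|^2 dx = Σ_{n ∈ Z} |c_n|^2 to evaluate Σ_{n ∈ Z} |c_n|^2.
Σ |c_n|^2 = 64π^2/3 + 121

Expand and integrate term by term over [-π, π]:
  ∫ (8x)^2 dx = 64·(2π^3/3); ∫ 2·8·(11)·x dx = 0 (odd integrand); ∫ 11^2 dx = 121·2π.
So (1/(2π)) ∫_{-π}^{π} (8x + 11)^2 dx = 64π^2/3 + 121 = 64π^2/3 + 121.
Parseval ⇒ Σ |c_n|^2 = 64π^2/3 + 121.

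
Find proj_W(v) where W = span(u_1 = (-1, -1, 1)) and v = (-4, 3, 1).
proj_W(v) = (-2/3, -2/3, 2/3)

Set up U = [u_1 | ... | u_1] ∈ R^(3×1). The projector onto W = col(U) is P = U (U^T U)^(-1) U^T.
Compute U^T U =
  [3],
and U^T v = (2).
Solve U^T U · c = U^T v for the coefficients: c = (2/3). The projection is proj_W(v) = U c.
Check: (v - proj_W(v)) · u_1 = 0  (should be 0).
Result: proj_W(v) = (-2/3, -2/3, 2/3).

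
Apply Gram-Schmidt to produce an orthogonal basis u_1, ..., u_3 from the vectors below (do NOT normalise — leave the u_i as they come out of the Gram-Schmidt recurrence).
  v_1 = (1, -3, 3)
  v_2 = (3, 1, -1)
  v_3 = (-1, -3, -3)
Orthogonal basis:
  u_1 = (1, -3, 3)
  u_2 = (60/19, 10/19, -10/19)
  u_3 = (0, -3, -3)

Apply the Gram-Schmidt recurrence
  u_1 = v_1
  u_i = v_i − Σ_{j<i} ((v_i · u_j) / (u_j · u_j)) · u_j.

Step by step this gives:
  u_1 = (1, -3, 3)
  u_2 = (60/19, 10/19, -10/19)
  u_3 = (0, -3, -3)

Orthogonality check:
  u_2 · u_1 = 0 (should be 0)
  u_3 · u_1 = 0 (should be 0)
  u_3 · u_2 = 0 (should be 0)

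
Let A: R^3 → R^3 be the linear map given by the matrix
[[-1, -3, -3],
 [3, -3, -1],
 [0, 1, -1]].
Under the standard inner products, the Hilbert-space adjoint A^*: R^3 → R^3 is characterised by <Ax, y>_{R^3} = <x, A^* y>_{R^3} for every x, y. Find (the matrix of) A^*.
A^* = A^T =
[[-1, 3, 0],
 [-3, -3, 1],
 [-3, -1, -1]]

For real matrices with standard dot products, the defining identity <Ax, y> = <x, A^* y> gives (Ax)^T y = x^T (A^*) y, i.e. x^T A^T y = x^T (A^*) y. Since this holds for all x, y, we must have A^* = A^T. Therefore
A^* =
[[-1, 3, 0],
 [-3, -3, 1],
 [-3, -1, -1]].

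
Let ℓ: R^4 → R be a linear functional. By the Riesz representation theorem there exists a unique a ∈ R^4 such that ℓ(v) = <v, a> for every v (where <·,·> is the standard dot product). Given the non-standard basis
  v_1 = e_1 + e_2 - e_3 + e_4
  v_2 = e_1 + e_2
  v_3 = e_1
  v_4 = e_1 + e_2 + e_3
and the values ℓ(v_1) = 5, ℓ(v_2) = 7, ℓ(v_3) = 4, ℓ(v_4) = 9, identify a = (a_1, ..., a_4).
a = (4, 3, 2, 0)

Write a = (a_1, ..., a_4) in the standard basis. For each basis vector v_i, ℓ(v_i) = <v_i, a> is a linear equation in the a_j's. Collect the n equations into a matrix system V a = ℓ, where row i of V is v_i (expressed in the standard basis). Since V is invertible (lower-triangular with 1s on the diagonal, up to permutation), solve by back-substitution:
  V =
[[1, 1, -1, 1],
 [1, 1, 0, 0],
 [1, 0, 0, 0],
 [1, 1, 1, 0]]
  V a = (5, 7, 4, 9)
Solving gives a = (4, 3, 2, 0).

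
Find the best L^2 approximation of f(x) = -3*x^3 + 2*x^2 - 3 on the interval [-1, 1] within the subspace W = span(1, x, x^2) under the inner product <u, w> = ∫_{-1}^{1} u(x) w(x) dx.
g(x) = 2*x^2 - 9*x/5 - 3

The best approximation g ∈ W is the orthogonal projection of f onto W. Writing g = a_0 + a_1 x + a_2 x^2, the coefficients solve the normal equations G · a = b where
  G_{ij} = <φ_i, φ_j> and b_i = <f, φ_i>, with φ_0 = 1, φ_1 = x, φ_2 = x^2.
G =
  [2, 0, 2/3]
  [0, 2/3, 0]
  [2/3, 0, 2/5],
b = (-14/3, -6/5, -6/5).
Solving gives a_0 = -3, a_1 = -9/5, a_2 = 2, so
  g(x) = 2*x^2 - 9*x/5 - 3.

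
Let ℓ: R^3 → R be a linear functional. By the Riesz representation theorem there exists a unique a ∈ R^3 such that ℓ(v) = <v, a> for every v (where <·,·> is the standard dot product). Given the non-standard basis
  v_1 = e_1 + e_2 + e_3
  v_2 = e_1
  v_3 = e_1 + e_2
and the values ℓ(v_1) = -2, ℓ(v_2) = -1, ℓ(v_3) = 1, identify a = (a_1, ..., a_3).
a = (-1, 2, -3)

Write a = (a_1, ..., a_3) in the standard basis. For each basis vector v_i, ℓ(v_i) = <v_i, a> is a linear equation in the a_j's. Collect the n equations into a matrix system V a = ℓ, where row i of V is v_i (expressed in the standard basis). Since V is invertible (lower-triangular with 1s on the diagonal, up to permutation), solve by back-substitution:
  V =
[[1, 1, 1],
 [1, 0, 0],
 [1, 1, 0]]
  V a = (-2, -1, 1)
Solving gives a = (-1, 2, -3).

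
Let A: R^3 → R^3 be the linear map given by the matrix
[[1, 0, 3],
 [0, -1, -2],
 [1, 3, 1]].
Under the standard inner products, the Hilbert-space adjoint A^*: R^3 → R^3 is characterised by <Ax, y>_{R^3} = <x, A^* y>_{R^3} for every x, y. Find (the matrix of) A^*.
A^* = A^T =
[[1, 0, 1],
 [0, -1, 3],
 [3, -2, 1]]

For real matrices with standard dot products, the defining identity <Ax, y> = <x, A^* y> gives (Ax)^T y = x^T (A^*) y, i.e. x^T A^T y = x^T (A^*) y. Since this holds for all x, y, we must have A^* = A^T. Therefore
A^* =
[[1, 0, 1],
 [0, -1, 3],
 [3, -2, 1]].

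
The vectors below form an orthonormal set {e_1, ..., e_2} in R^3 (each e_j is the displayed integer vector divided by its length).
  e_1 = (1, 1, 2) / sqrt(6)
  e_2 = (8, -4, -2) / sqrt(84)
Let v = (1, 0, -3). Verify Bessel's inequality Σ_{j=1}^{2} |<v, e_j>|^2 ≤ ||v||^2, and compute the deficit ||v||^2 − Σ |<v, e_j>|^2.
Σ |<v, e_j>|^2 = 13/2; ||v||^2 = 10; deficit = 7/2

Write each e_j = u_j / sqrt(<u_j, u_j>) where u_j is the displayed integer vector. Then <v, e_j> = <v, u_j> / sqrt(<u_j, u_j>), so |<v, e_j>|^2 = <v, u_j>^2 / <u_j, u_j>.
Coefficients: <v, e_1> = -5/sqrt(6), <v, e_2> = 14/sqrt(84).
Square and sum: Σ |<v, e_j>|^2 = 13/2.
Compute ||v||^2 = v·v = 10.
Deficit = 10 − 13/2 = 7/2 ≥ 0, confirming Bessel's inequality. (The deficit equals ||v − Σ <v,e_j> e_j||^2, the squared distance from v to span{e_j}.)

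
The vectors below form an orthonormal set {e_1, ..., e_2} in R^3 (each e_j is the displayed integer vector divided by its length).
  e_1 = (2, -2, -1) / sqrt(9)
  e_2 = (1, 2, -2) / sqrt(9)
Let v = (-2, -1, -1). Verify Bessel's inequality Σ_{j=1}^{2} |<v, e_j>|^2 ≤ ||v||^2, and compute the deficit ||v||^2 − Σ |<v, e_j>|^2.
Σ |<v, e_j>|^2 = 5/9; ||v||^2 = 6; deficit = 49/9

Write each e_j = u_j / sqrt(<u_j, u_j>) where u_j is the displayed integer vector. Then <v, e_j> = <v, u_j> / sqrt(<u_j, u_j>), so |<v, e_j>|^2 = <v, u_j>^2 / <u_j, u_j>.
Coefficients: <v, e_1> = -1/sqrt(9), <v, e_2> = -2/sqrt(9).
Square and sum: Σ |<v, e_j>|^2 = 5/9.
Compute ||v||^2 = v·v = 6.
Deficit = 6 − 5/9 = 49/9 ≥ 0, confirming Bessel's inequality. (The deficit equals ||v − Σ <v,e_j> e_j||^2, the squared distance from v to span{e_j}.)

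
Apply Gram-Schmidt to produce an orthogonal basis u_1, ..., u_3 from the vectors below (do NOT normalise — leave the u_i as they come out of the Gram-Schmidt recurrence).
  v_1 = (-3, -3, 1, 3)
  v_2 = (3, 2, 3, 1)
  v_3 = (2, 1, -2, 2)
Orthogonal basis:
  u_1 = (-3, -3, 1, 3)
  u_2 = (57/28, 29/28, 93/28, 55/28)
  u_3 = (688/563, 192/563, -1248/563, 1296/563)

Apply the Gram-Schmidt recurrence
  u_1 = v_1
  u_i = v_i − Σ_{j<i} ((v_i · u_j) / (u_j · u_j)) · u_j.

Step by step this gives:
  u_1 = (-3, -3, 1, 3)
  u_2 = (57/28, 29/28, 93/28, 55/28)
  u_3 = (688/563, 192/563, -1248/563, 1296/563)

Orthogonality check:
  u_2 · u_1 = 0 (should be 0)
  u_3 · u_1 = 0 (should be 0)
  u_3 · u_2 = 0 (should be 0)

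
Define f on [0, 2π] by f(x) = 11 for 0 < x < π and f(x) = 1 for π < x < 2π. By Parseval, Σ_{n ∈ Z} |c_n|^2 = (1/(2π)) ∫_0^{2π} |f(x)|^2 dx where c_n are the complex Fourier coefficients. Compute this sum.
Σ |c_n|^2 = 61

Parseval equates the L^2 energy of f (normalised by 1/(2π)) with the ℓ^2 sum of its Fourier coefficients: (1/(2π)) ∫_0^{2π} |f|^2 = Σ |c_n|^2.
Compute the left side: (1/(2π)) [∫_0^π 11^2 dx + ∫_π^{2π} 1^2 dx] = (1/(2π)) · (121π + 1π) = (121 + 1)/2 = 61.
So Σ_{n ∈ Z} |c_n|^2 = 61.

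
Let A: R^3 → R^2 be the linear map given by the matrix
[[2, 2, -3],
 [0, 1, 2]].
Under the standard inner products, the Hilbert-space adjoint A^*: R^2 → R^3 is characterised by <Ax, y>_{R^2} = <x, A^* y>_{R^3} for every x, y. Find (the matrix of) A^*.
A^* = A^T =
[[2, 0],
 [2, 1],
 [-3, 2]]

For real matrices with standard dot products, the defining identity <Ax, y> = <x, A^* y> gives (Ax)^T y = x^T (A^*) y, i.e. x^T A^T y = x^T (A^*) y. Since this holds for all x, y, we must have A^* = A^T. Therefore
A^* =
[[2, 0],
 [2, 1],
 [-3, 2]].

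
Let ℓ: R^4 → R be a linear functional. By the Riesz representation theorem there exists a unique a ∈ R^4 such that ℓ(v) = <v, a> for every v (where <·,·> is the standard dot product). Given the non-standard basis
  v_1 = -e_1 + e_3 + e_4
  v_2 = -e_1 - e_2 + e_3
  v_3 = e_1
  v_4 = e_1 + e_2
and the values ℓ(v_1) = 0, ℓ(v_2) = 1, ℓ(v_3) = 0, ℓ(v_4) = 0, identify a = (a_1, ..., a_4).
a = (0, 0, 1, -1)

Write a = (a_1, ..., a_4) in the standard basis. For each basis vector v_i, ℓ(v_i) = <v_i, a> is a linear equation in the a_j's. Collect the n equations into a matrix system V a = ℓ, where row i of V is v_i (expressed in the standard basis). Since V is invertible (lower-triangular with 1s on the diagonal, up to permutation), solve by back-substitution:
  V =
[[-1, 0, 1, 1],
 [-1, -1, 1, 0],
 [1, 0, 0, 0],
 [1, 1, 0, 0]]
  V a = (0, 1, 0, 0)
Solving gives a = (0, 0, 1, -1).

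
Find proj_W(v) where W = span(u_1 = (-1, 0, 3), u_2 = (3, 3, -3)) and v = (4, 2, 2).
proj_W(v) = (13/7, 24/7, 9/7)

Set up U = [u_1 | ... | u_2] ∈ R^(3×2). The projector onto W = col(U) is P = U (U^T U)^(-1) U^T.
Compute U^T U =
  [10, -12]
  [-12, 27],
and U^T v = (2, 12).
Solve U^T U · c = U^T v for the coefficients: c = (11/7, 8/7). The projection is proj_W(v) = U c.
Check: (v - proj_W(v)) · u_1 = 0  (should be 0).
Check: (v - proj_W(v)) · u_2 = 0  (should be 0).
Result: proj_W(v) = (13/7, 24/7, 9/7).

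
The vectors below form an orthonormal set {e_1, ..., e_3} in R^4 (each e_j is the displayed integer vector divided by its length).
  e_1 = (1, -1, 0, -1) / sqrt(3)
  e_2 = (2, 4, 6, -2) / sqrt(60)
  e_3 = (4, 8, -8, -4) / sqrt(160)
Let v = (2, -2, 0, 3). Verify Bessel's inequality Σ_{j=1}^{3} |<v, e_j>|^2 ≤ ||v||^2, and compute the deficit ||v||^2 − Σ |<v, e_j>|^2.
Σ |<v, e_j>|^2 = 9/2; ||v||^2 = 17; deficit = 25/2

Write each e_j = u_j / sqrt(<u_j, u_j>) where u_j is the displayed integer vector. Then <v, e_j> = <v, u_j> / sqrt(<u_j, u_j>), so |<v, e_j>|^2 = <v, u_j>^2 / <u_j, u_j>.
Coefficients: <v, e_1> = 1/sqrt(3), <v, e_2> = -10/sqrt(60), <v, e_3> = -20/sqrt(160).
Square and sum: Σ |<v, e_j>|^2 = 9/2.
Compute ||v||^2 = v·v = 17.
Deficit = 17 − 9/2 = 25/2 ≥ 0, confirming Bessel's inequality. (The deficit equals ||v − Σ <v,e_j> e_j||^2, the squared distance from v to span{e_j}.)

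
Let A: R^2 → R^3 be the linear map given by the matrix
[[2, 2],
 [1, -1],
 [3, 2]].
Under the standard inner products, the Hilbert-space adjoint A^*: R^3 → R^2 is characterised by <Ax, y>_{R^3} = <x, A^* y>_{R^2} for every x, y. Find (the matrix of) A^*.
A^* = A^T =
[[2, 1, 3],
 [2, -1, 2]]

For real matrices with standard dot products, the defining identity <Ax, y> = <x, A^* y> gives (Ax)^T y = x^T (A^*) y, i.e. x^T A^T y = x^T (A^*) y. Since this holds for all x, y, we must have A^* = A^T. Therefore
A^* =
[[2, 1, 3],
 [2, -1, 2]].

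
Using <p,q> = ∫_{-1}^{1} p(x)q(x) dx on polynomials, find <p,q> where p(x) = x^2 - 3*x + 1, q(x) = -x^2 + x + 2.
<p,q> = 34/15

Expand the product: p(x)·q(x) = -x^4 + 4*x^3 - 2*x^2 - 5*x + 2.
∫_{-1}^{1} of each monomial x^k gives [2/(k+1) if k even, 0 if k odd]. Integrating term-by-term (or equivalently evaluating the antiderivative F(x) = -x^5/5 + x^4 - 2*x^3/3 - 5*x^2/2 + 2*x at the endpoints):
  F(1) − F(−1) = -11/30 − (-79/30) = 34/15.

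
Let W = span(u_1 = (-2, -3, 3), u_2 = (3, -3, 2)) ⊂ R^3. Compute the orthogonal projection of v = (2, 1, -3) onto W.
proj_W(v) = (68/31, 57/31, -63/31)

Set up U = [u_1 | ... | u_2] ∈ R^(3×2). The projector onto W = col(U) is P = U (U^T U)^(-1) U^T.
Compute U^T U =
  [22, 9]
  [9, 22],
and U^T v = (-16, -3).
Solve U^T U · c = U^T v for the coefficients: c = (-25/31, 6/31). The projection is proj_W(v) = U c.
Check: (v - proj_W(v)) · u_1 = 0  (should be 0).
Check: (v - proj_W(v)) · u_2 = 0  (should be 0).
Result: proj_W(v) = (68/31, 57/31, -63/31).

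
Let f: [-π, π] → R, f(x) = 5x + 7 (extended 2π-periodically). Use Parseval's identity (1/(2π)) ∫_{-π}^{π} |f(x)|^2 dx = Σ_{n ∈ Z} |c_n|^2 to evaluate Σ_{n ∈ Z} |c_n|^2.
Σ |c_n|^2 = 25π^2/3 + 49

Expand and integrate term by term over [-π, π]:
  ∫ (5x)^2 dx = 25·(2π^3/3); ∫ 2·5·(7)·x dx = 0 (odd integrand); ∫ 7^2 dx = 49·2π.
So (1/(2π)) ∫_{-π}^{π} (5x + 7)^2 dx = 25π^2/3 + 49 = 25π^2/3 + 49.
Parseval ⇒ Σ |c_n|^2 = 25π^2/3 + 49.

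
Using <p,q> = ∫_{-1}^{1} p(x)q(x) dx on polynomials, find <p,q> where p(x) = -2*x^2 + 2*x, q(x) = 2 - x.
<p,q> = -4

Expand the product: p(x)·q(x) = 2*x^3 - 6*x^2 + 4*x.
∫_{-1}^{1} of each monomial x^k gives [2/(k+1) if k even, 0 if k odd]. Integrating term-by-term (or equivalently evaluating the antiderivative F(x) = x^4/2 - 2*x^3 + 2*x^2 at the endpoints):
  F(1) − F(−1) = 1/2 − (9/2) = -4.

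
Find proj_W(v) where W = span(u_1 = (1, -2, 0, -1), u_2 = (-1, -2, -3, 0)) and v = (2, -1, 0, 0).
proj_W(v) = (68/75, -88/75, 12/25, -56/75)

Set up U = [u_1 | ... | u_2] ∈ R^(4×2). The projector onto W = col(U) is P = U (U^T U)^(-1) U^T.
Compute U^T U =
  [6, 3]
  [3, 14],
and U^T v = (4, 0).
Solve U^T U · c = U^T v for the coefficients: c = (56/75, -4/25). The projection is proj_W(v) = U c.
Check: (v - proj_W(v)) · u_1 = 0  (should be 0).
Check: (v - proj_W(v)) · u_2 = 0  (should be 0).
Result: proj_W(v) = (68/75, -88/75, 12/25, -56/75).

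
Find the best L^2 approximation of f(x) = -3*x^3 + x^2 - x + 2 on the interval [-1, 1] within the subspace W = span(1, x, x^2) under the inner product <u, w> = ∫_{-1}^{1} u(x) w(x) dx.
g(x) = x^2 - 14*x/5 + 2

The best approximation g ∈ W is the orthogonal projection of f onto W. Writing g = a_0 + a_1 x + a_2 x^2, the coefficients solve the normal equations G · a = b where
  G_{ij} = <φ_i, φ_j> and b_i = <f, φ_i>, with φ_0 = 1, φ_1 = x, φ_2 = x^2.
G =
  [2, 0, 2/3]
  [0, 2/3, 0]
  [2/3, 0, 2/5],
b = (14/3, -28/15, 26/15).
Solving gives a_0 = 2, a_1 = -14/5, a_2 = 1, so
  g(x) = x^2 - 14*x/5 + 2.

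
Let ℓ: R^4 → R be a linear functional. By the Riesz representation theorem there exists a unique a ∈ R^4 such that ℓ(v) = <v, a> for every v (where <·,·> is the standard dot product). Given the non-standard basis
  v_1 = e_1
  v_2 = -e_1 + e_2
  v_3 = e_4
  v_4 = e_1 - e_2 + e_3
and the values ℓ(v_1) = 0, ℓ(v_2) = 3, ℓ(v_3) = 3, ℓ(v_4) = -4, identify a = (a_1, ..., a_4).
a = (0, 3, -1, 3)

Write a = (a_1, ..., a_4) in the standard basis. For each basis vector v_i, ℓ(v_i) = <v_i, a> is a linear equation in the a_j's. Collect the n equations into a matrix system V a = ℓ, where row i of V is v_i (expressed in the standard basis). Since V is invertible (lower-triangular with 1s on the diagonal, up to permutation), solve by back-substitution:
  V =
[[1, 0, 0, 0],
 [-1, 1, 0, 0],
 [0, 0, 0, 1],
 [1, -1, 1, 0]]
  V a = (0, 3, 3, -4)
Solving gives a = (0, 3, -1, 3).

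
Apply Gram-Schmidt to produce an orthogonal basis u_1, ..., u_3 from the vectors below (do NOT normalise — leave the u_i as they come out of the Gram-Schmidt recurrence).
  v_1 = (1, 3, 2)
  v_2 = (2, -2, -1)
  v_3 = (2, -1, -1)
Orthogonal basis:
  u_1 = (1, 3, 2)
  u_2 = (17/7, -5/7, -1/7)
  u_3 = (1/18, 5/18, -4/9)

Apply the Gram-Schmidt recurrence
  u_1 = v_1
  u_i = v_i − Σ_{j<i} ((v_i · u_j) / (u_j · u_j)) · u_j.

Step by step this gives:
  u_1 = (1, 3, 2)
  u_2 = (17/7, -5/7, -1/7)
  u_3 = (1/18, 5/18, -4/9)

Orthogonality check:
  u_2 · u_1 = 0 (should be 0)
  u_3 · u_1 = 0 (should be 0)
  u_3 · u_2 = 0 (should be 0)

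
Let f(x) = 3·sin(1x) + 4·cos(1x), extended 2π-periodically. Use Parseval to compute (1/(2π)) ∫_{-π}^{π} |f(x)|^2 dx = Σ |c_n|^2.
Σ |c_n|^2 = 25/2

Expand |f|^2 and use orthogonality of {sin(nx), cos(mx)} on [-π, π]:
  ∫_{-π}^{π} sin(nx)^2 dx = π, ∫ cos(mx)^2 dx = π, and cross terms integrate to 0.
So ∫_{-π}^{π} f(x)^2 dx = 3^2 · π + 4^2 · π = (9 + 16)π.
Divide by 2π: (9 + 16)/2 = 25/2.
By Parseval, this equals Σ |c_n|^2.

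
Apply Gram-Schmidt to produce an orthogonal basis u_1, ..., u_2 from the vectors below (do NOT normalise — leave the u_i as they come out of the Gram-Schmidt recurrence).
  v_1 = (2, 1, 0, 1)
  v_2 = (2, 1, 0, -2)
Orthogonal basis:
  u_1 = (2, 1, 0, 1)
  u_2 = (1, 1/2, 0, -5/2)

Apply the Gram-Schmidt recurrence
  u_1 = v_1
  u_i = v_i − Σ_{j<i} ((v_i · u_j) / (u_j · u_j)) · u_j.

Step by step this gives:
  u_1 = (2, 1, 0, 1)
  u_2 = (1, 1/2, 0, -5/2)

Orthogonality check:
  u_2 · u_1 = 0 (should be 0)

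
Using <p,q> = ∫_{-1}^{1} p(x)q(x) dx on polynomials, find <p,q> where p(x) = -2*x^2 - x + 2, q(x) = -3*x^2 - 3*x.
<p,q> = 2/5

Expand the product: p(x)·q(x) = 6*x^4 + 9*x^3 - 3*x^2 - 6*x.
∫_{-1}^{1} of each monomial x^k gives [2/(k+1) if k even, 0 if k odd]. Integrating term-by-term (or equivalently evaluating the antiderivative F(x) = 6*x^5/5 + 9*x^4/4 - x^3 - 3*x^2 at the endpoints):
  F(1) − F(−1) = -11/20 − (-19/20) = 2/5.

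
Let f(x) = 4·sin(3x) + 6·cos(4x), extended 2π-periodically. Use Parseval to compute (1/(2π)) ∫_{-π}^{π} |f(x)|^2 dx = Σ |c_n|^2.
Σ |c_n|^2 = 26

Expand |f|^2 and use orthogonality of {sin(nx), cos(mx)} on [-π, π]:
  ∫_{-π}^{π} sin(nx)^2 dx = π, ∫ cos(mx)^2 dx = π, and cross terms integrate to 0.
So ∫_{-π}^{π} f(x)^2 dx = 4^2 · π + 6^2 · π = (16 + 36)π.
Divide by 2π: (16 + 36)/2 = 26.
By Parseval, this equals Σ |c_n|^2.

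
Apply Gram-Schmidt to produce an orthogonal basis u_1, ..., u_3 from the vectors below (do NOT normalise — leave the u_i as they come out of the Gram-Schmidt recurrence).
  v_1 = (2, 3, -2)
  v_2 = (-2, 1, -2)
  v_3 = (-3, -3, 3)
Orthogonal basis:
  u_1 = (2, 3, -2)
  u_2 = (-40/17, 8/17, -28/17)
  u_3 = (-1/3, 2/3, 2/3)

Apply the Gram-Schmidt recurrence
  u_1 = v_1
  u_i = v_i − Σ_{j<i} ((v_i · u_j) / (u_j · u_j)) · u_j.

Step by step this gives:
  u_1 = (2, 3, -2)
  u_2 = (-40/17, 8/17, -28/17)
  u_3 = (-1/3, 2/3, 2/3)

Orthogonality check:
  u_2 · u_1 = 0 (should be 0)
  u_3 · u_1 = 0 (should be 0)
  u_3 · u_2 = 0 (should be 0)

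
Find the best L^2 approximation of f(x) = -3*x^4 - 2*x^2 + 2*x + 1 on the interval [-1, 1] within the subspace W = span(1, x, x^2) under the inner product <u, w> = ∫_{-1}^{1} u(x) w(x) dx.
g(x) = -32*x^2/7 + 2*x + 44/35

The best approximation g ∈ W is the orthogonal projection of f onto W. Writing g = a_0 + a_1 x + a_2 x^2, the coefficients solve the normal equations G · a = b where
  G_{ij} = <φ_i, φ_j> and b_i = <f, φ_i>, with φ_0 = 1, φ_1 = x, φ_2 = x^2.
G =
  [2, 0, 2/3]
  [0, 2/3, 0]
  [2/3, 0, 2/5],
b = (-8/15, 4/3, -104/105).
Solving gives a_0 = 44/35, a_1 = 2, a_2 = -32/7, so
  g(x) = -32*x^2/7 + 2*x + 44/35.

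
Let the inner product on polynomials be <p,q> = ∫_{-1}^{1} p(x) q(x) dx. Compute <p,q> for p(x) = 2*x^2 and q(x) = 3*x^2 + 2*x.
<p,q> = 12/5

Expand the product: p(x)·q(x) = 6*x^4 + 4*x^3.
∫_{-1}^{1} of each monomial x^k gives [2/(k+1) if k even, 0 if k odd]. Integrating term-by-term (or equivalently evaluating the antiderivative F(x) = 6*x^5/5 + x^4 at the endpoints):
  F(1) − F(−1) = 11/5 − (-1/5) = 12/5.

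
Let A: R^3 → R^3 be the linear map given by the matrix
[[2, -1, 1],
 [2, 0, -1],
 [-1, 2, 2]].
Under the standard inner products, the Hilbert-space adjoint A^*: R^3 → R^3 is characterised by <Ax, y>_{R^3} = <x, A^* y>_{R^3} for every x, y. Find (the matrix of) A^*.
A^* = A^T =
[[2, 2, -1],
 [-1, 0, 2],
 [1, -1, 2]]

For real matrices with standard dot products, the defining identity <Ax, y> = <x, A^* y> gives (Ax)^T y = x^T (A^*) y, i.e. x^T A^T y = x^T (A^*) y. Since this holds for all x, y, we must have A^* = A^T. Therefore
A^* =
[[2, 2, -1],
 [-1, 0, 2],
 [1, -1, 2]].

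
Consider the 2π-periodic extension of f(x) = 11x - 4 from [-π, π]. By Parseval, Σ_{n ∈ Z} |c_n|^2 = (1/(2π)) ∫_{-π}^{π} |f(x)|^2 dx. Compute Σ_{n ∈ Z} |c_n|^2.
Σ |c_n|^2 = 121π^2/3 + 16

Expand and integrate term by term over [-π, π]:
  ∫ (11x)^2 dx = 121·(2π^3/3); ∫ 2·11·(-4)·x dx = 0 (odd integrand); ∫ (-4)^2 dx = 16·2π.
So (1/(2π)) ∫_{-π}^{π} (11x - 4)^2 dx = 121π^2/3 + 16 = 121π^2/3 + 16.
Parseval ⇒ Σ |c_n|^2 = 121π^2/3 + 16.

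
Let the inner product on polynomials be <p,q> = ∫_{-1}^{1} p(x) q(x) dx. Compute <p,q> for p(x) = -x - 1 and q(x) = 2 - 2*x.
<p,q> = -8/3

Expand the product: p(x)·q(x) = 2*x^2 - 2.
∫_{-1}^{1} of each monomial x^k gives [2/(k+1) if k even, 0 if k odd]. Integrating term-by-term (or equivalently evaluating the antiderivative F(x) = 2*x^3/3 - 2*x at the endpoints):
  F(1) − F(−1) = -4/3 − (4/3) = -8/3.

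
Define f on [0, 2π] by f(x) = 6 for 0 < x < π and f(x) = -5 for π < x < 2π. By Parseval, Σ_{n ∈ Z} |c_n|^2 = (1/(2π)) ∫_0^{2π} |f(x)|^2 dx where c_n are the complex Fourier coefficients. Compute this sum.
Σ |c_n|^2 = 61/2

Parseval equates the L^2 energy of f (normalised by 1/(2π)) with the ℓ^2 sum of its Fourier coefficients: (1/(2π)) ∫_0^{2π} |f|^2 = Σ |c_n|^2.
Compute the left side: (1/(2π)) [∫_0^π 6^2 dx + ∫_π^{2π} (-5)^2 dx] = (1/(2π)) · (36π + 25π) = (36 + 25)/2 = 61/2.
So Σ_{n ∈ Z} |c_n|^2 = 61/2.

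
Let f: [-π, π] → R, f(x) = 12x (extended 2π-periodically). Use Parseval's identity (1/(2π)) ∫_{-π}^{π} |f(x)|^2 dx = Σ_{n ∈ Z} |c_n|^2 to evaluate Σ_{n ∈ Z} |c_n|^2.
Σ |c_n|^2 = 48π^2

Expand and integrate term by term over [-π, π]:
  ∫ (12x)^2 dx = 144·(2π^3/3); ∫ 2·12·(0)·x dx = 0 (odd integrand); ∫ 0^2 dx = 0·2π.
So (1/(2π)) ∫_{-π}^{π} (12x)^2 dx = 144π^2/3 + 0 = 48π^2.
Parseval ⇒ Σ |c_n|^2 = 48π^2.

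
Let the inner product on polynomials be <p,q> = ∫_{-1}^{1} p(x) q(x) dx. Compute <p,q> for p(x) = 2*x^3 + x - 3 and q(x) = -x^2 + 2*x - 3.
<p,q> = 344/15

Expand the product: p(x)·q(x) = -2*x^5 + 4*x^4 - 7*x^3 + 5*x^2 - 9*x + 9.
∫_{-1}^{1} of each monomial x^k gives [2/(k+1) if k even, 0 if k odd]. Integrating term-by-term (or equivalently evaluating the antiderivative F(x) = -x^6/3 + 4*x^5/5 - 7*x^4/4 + 5*x^3/3 - 9*x^2/2 + 9*x at the endpoints):
  F(1) − F(−1) = 293/60 − (-361/20) = 344/15.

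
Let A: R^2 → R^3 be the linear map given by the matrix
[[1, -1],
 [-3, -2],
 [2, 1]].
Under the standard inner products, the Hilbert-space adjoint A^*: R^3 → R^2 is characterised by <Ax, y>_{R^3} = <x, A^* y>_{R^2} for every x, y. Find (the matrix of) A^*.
A^* = A^T =
[[1, -3, 2],
 [-1, -2, 1]]

For real matrices with standard dot products, the defining identity <Ax, y> = <x, A^* y> gives (Ax)^T y = x^T (A^*) y, i.e. x^T A^T y = x^T (A^*) y. Since this holds for all x, y, we must have A^* = A^T. Therefore
A^* =
[[1, -3, 2],
 [-1, -2, 1]].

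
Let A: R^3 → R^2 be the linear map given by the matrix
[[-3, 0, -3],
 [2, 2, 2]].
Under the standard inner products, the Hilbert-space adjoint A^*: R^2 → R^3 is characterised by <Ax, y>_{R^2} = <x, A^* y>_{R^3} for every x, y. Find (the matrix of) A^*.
A^* = A^T =
[[-3, 2],
 [0, 2],
 [-3, 2]]

For real matrices with standard dot products, the defining identity <Ax, y> = <x, A^* y> gives (Ax)^T y = x^T (A^*) y, i.e. x^T A^T y = x^T (A^*) y. Since this holds for all x, y, we must have A^* = A^T. Therefore
A^* =
[[-3, 2],
 [0, 2],
 [-3, 2]].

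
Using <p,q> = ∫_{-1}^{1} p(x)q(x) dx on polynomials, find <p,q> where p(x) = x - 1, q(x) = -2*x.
<p,q> = -4/3

Expand the product: p(x)·q(x) = -2*x^2 + 2*x.
∫_{-1}^{1} of each monomial x^k gives [2/(k+1) if k even, 0 if k odd]. Integrating term-by-term (or equivalently evaluating the antiderivative F(x) = -2*x^3/3 + x^2 at the endpoints):
  F(1) − F(−1) = 1/3 − (5/3) = -4/3.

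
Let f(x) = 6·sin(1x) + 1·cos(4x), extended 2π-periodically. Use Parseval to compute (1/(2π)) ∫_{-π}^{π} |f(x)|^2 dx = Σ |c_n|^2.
Σ |c_n|^2 = 37/2

Expand |f|^2 and use orthogonality of {sin(nx), cos(mx)} on [-π, π]:
  ∫_{-π}^{π} sin(nx)^2 dx = π, ∫ cos(mx)^2 dx = π, and cross terms integrate to 0.
So ∫_{-π}^{π} f(x)^2 dx = 6^2 · π + 1^2 · π = (36 + 1)π.
Divide by 2π: (36 + 1)/2 = 37/2.
By Parseval, this equals Σ |c_n|^2.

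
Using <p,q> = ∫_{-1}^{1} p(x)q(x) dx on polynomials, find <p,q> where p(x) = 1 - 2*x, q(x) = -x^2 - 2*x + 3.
<p,q> = 8

Expand the product: p(x)·q(x) = 2*x^3 + 3*x^2 - 8*x + 3.
∫_{-1}^{1} of each monomial x^k gives [2/(k+1) if k even, 0 if k odd]. Integrating term-by-term (or equivalently evaluating the antiderivative F(x) = x^4/2 + x^3 - 4*x^2 + 3*x at the endpoints):
  F(1) − F(−1) = 1/2 − (-15/2) = 8.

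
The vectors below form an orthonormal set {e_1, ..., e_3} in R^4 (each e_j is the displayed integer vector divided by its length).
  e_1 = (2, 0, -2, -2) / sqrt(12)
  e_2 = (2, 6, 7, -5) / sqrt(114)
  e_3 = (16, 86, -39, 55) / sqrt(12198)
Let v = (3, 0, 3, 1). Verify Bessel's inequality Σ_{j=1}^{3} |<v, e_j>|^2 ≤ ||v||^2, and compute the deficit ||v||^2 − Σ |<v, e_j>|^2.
Σ |<v, e_j>|^2 = 1475/321; ||v||^2 = 19; deficit = 4624/321

Write each e_j = u_j / sqrt(<u_j, u_j>) where u_j is the displayed integer vector. Then <v, e_j> = <v, u_j> / sqrt(<u_j, u_j>), so |<v, e_j>|^2 = <v, u_j>^2 / <u_j, u_j>.
Coefficients: <v, e_1> = -2/sqrt(12), <v, e_2> = 22/sqrt(114), <v, e_3> = -14/sqrt(12198).
Square and sum: Σ |<v, e_j>|^2 = 1475/321.
Compute ||v||^2 = v·v = 19.
Deficit = 19 − 1475/321 = 4624/321 ≥ 0, confirming Bessel's inequality. (The deficit equals ||v − Σ <v,e_j> e_j||^2, the squared distance from v to span{e_j}.)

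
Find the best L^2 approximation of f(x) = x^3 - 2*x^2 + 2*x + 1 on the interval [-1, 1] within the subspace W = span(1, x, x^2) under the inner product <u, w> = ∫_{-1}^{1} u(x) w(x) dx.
g(x) = -2*x^2 + 13*x/5 + 1

The best approximation g ∈ W is the orthogonal projection of f onto W. Writing g = a_0 + a_1 x + a_2 x^2, the coefficients solve the normal equations G · a = b where
  G_{ij} = <φ_i, φ_j> and b_i = <f, φ_i>, with φ_0 = 1, φ_1 = x, φ_2 = x^2.
G =
  [2, 0, 2/3]
  [0, 2/3, 0]
  [2/3, 0, 2/5],
b = (2/3, 26/15, -2/15).
Solving gives a_0 = 1, a_1 = 13/5, a_2 = -2, so
  g(x) = -2*x^2 + 13*x/5 + 1.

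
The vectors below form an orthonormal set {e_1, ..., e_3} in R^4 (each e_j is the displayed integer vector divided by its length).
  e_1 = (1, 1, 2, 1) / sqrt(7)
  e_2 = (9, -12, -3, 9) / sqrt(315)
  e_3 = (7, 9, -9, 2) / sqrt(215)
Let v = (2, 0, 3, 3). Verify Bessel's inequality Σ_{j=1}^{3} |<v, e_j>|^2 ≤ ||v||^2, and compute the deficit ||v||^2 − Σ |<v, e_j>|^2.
Σ |<v, e_j>|^2 = 930/43; ||v||^2 = 22; deficit = 16/43

Write each e_j = u_j / sqrt(<u_j, u_j>) where u_j is the displayed integer vector. Then <v, e_j> = <v, u_j> / sqrt(<u_j, u_j>), so |<v, e_j>|^2 = <v, u_j>^2 / <u_j, u_j>.
Coefficients: <v, e_1> = 11/sqrt(7), <v, e_2> = 36/sqrt(315), <v, e_3> = -7/sqrt(215).
Square and sum: Σ |<v, e_j>|^2 = 930/43.
Compute ||v||^2 = v·v = 22.
Deficit = 22 − 930/43 = 16/43 ≥ 0, confirming Bessel's inequality. (The deficit equals ||v − Σ <v,e_j> e_j||^2, the squared distance from v to span{e_j}.)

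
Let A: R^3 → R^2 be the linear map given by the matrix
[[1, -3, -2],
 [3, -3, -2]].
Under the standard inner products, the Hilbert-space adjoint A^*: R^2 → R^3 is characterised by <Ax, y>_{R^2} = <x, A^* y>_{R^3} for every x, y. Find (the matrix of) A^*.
A^* = A^T =
[[1, 3],
 [-3, -3],
 [-2, -2]]

For real matrices with standard dot products, the defining identity <Ax, y> = <x, A^* y> gives (Ax)^T y = x^T (A^*) y, i.e. x^T A^T y = x^T (A^*) y. Since this holds for all x, y, we must have A^* = A^T. Therefore
A^* =
[[1, 3],
 [-3, -3],
 [-2, -2]].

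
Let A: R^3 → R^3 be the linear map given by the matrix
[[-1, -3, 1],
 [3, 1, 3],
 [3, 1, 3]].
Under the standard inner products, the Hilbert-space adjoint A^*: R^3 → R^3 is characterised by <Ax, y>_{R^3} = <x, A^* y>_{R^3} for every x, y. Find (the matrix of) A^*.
A^* = A^T =
[[-1, 3, 3],
 [-3, 1, 1],
 [1, 3, 3]]

For real matrices with standard dot products, the defining identity <Ax, y> = <x, A^* y> gives (Ax)^T y = x^T (A^*) y, i.e. x^T A^T y = x^T (A^*) y. Since this holds for all x, y, we must have A^* = A^T. Therefore
A^* =
[[-1, 3, 3],
 [-3, 1, 1],
 [1, 3, 3]].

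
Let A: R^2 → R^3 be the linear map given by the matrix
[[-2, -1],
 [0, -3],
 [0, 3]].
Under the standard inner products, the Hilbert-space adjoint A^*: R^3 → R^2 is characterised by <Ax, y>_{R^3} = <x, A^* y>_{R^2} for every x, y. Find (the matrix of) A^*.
A^* = A^T =
[[-2, 0, 0],
 [-1, -3, 3]]

For real matrices with standard dot products, the defining identity <Ax, y> = <x, A^* y> gives (Ax)^T y = x^T (A^*) y, i.e. x^T A^T y = x^T (A^*) y. Since this holds for all x, y, we must have A^* = A^T. Therefore
A^* =
[[-2, 0, 0],
 [-1, -3, 3]].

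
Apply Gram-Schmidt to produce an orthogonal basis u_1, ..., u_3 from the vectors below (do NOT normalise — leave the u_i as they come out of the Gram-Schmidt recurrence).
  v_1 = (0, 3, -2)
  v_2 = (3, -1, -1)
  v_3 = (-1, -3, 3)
Orthogonal basis:
  u_1 = (0, 3, -2)
  u_2 = (3, -10/13, -15/13)
  u_3 = (10/71, 12/71, 18/71)

Apply the Gram-Schmidt recurrence
  u_1 = v_1
  u_i = v_i − Σ_{j<i} ((v_i · u_j) / (u_j · u_j)) · u_j.

Step by step this gives:
  u_1 = (0, 3, -2)
  u_2 = (3, -10/13, -15/13)
  u_3 = (10/71, 12/71, 18/71)

Orthogonality check:
  u_2 · u_1 = 0 (should be 0)
  u_3 · u_1 = 0 (should be 0)
  u_3 · u_2 = 0 (should be 0)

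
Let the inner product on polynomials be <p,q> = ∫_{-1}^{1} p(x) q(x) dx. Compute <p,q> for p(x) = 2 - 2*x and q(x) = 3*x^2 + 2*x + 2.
<p,q> = 28/3

Expand the product: p(x)·q(x) = -6*x^3 + 2*x^2 + 4.
∫_{-1}^{1} of each monomial x^k gives [2/(k+1) if k even, 0 if k odd]. Integrating term-by-term (or equivalently evaluating the antiderivative F(x) = -3*x^4/2 + 2*x^3/3 + 4*x at the endpoints):
  F(1) − F(−1) = 19/6 − (-37/6) = 28/3.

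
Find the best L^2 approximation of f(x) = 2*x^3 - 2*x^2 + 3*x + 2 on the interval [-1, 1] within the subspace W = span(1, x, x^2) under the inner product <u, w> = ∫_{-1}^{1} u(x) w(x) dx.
g(x) = -2*x^2 + 21*x/5 + 2

The best approximation g ∈ W is the orthogonal projection of f onto W. Writing g = a_0 + a_1 x + a_2 x^2, the coefficients solve the normal equations G · a = b where
  G_{ij} = <φ_i, φ_j> and b_i = <f, φ_i>, with φ_0 = 1, φ_1 = x, φ_2 = x^2.
G =
  [2, 0, 2/3]
  [0, 2/3, 0]
  [2/3, 0, 2/5],
b = (8/3, 14/5, 8/15).
Solving gives a_0 = 2, a_1 = 21/5, a_2 = -2, so
  g(x) = -2*x^2 + 21*x/5 + 2.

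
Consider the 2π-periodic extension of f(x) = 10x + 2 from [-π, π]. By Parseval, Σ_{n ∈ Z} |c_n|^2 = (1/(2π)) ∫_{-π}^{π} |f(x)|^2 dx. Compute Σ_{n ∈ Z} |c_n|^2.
Σ |c_n|^2 = 100π^2/3 + 4

Expand and integrate term by term over [-π, π]:
  ∫ (10x)^2 dx = 100·(2π^3/3); ∫ 2·10·(2)·x dx = 0 (odd integrand); ∫ 2^2 dx = 4·2π.
So (1/(2π)) ∫_{-π}^{π} (10x + 2)^2 dx = 100π^2/3 + 4 = 100π^2/3 + 4.
Parseval ⇒ Σ |c_n|^2 = 100π^2/3 + 4.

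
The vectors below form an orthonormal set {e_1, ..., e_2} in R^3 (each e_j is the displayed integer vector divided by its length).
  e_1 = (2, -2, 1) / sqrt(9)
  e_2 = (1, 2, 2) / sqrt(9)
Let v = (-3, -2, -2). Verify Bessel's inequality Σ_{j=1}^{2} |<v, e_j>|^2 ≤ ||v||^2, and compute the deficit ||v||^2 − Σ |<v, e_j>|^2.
Σ |<v, e_j>|^2 = 137/9; ||v||^2 = 17; deficit = 16/9

Write each e_j = u_j / sqrt(<u_j, u_j>) where u_j is the displayed integer vector. Then <v, e_j> = <v, u_j> / sqrt(<u_j, u_j>), so |<v, e_j>|^2 = <v, u_j>^2 / <u_j, u_j>.
Coefficients: <v, e_1> = -4/sqrt(9), <v, e_2> = -11/sqrt(9).
Square and sum: Σ |<v, e_j>|^2 = 137/9.
Compute ||v||^2 = v·v = 17.
Deficit = 17 − 137/9 = 16/9 ≥ 0, confirming Bessel's inequality. (The deficit equals ||v − Σ <v,e_j> e_j||^2, the squared distance from v to span{e_j}.)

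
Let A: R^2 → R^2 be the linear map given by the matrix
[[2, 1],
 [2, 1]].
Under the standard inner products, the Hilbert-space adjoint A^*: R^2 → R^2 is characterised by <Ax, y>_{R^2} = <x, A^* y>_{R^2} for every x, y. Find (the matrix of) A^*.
A^* = A^T =
[[2, 2],
 [1, 1]]

For real matrices with standard dot products, the defining identity <Ax, y> = <x, A^* y> gives (Ax)^T y = x^T (A^*) y, i.e. x^T A^T y = x^T (A^*) y. Since this holds for all x, y, we must have A^* = A^T. Therefore
A^* =
[[2, 2],
 [1, 1]].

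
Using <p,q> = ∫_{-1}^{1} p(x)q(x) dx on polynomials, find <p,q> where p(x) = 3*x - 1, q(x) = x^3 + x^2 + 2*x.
<p,q> = 68/15

Expand the product: p(x)·q(x) = 3*x^4 + 2*x^3 + 5*x^2 - 2*x.
∫_{-1}^{1} of each monomial x^k gives [2/(k+1) if k even, 0 if k odd]. Integrating term-by-term (or equivalently evaluating the antiderivative F(x) = 3*x^5/5 + x^4/2 + 5*x^3/3 - x^2 at the endpoints):
  F(1) − F(−1) = 53/30 − (-83/30) = 68/15.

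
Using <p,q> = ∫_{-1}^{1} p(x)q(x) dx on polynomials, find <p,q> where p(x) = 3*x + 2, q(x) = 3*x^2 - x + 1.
<p,q> = 6

Expand the product: p(x)·q(x) = 9*x^3 + 3*x^2 + x + 2.
∫_{-1}^{1} of each monomial x^k gives [2/(k+1) if k even, 0 if k odd]. Integrating term-by-term (or equivalently evaluating the antiderivative F(x) = 9*x^4/4 + x^3 + x^2/2 + 2*x at the endpoints):
  F(1) − F(−1) = 23/4 − (-1/4) = 6.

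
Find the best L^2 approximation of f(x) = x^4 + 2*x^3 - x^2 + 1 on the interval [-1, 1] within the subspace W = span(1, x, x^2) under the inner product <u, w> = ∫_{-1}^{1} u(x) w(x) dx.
g(x) = -x^2/7 + 6*x/5 + 32/35

The best approximation g ∈ W is the orthogonal projection of f onto W. Writing g = a_0 + a_1 x + a_2 x^2, the coefficients solve the normal equations G · a = b where
  G_{ij} = <φ_i, φ_j> and b_i = <f, φ_i>, with φ_0 = 1, φ_1 = x, φ_2 = x^2.
G =
  [2, 0, 2/3]
  [0, 2/3, 0]
  [2/3, 0, 2/5],
b = (26/15, 4/5, 58/105).
Solving gives a_0 = 32/35, a_1 = 6/5, a_2 = -1/7, so
  g(x) = -x^2/7 + 6*x/5 + 32/35.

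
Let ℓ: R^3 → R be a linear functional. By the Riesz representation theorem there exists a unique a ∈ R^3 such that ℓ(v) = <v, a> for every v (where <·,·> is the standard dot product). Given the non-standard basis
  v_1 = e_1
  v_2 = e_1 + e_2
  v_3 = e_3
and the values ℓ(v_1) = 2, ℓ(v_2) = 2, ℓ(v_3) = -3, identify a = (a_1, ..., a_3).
a = (2, 0, -3)

Write a = (a_1, ..., a_3) in the standard basis. For each basis vector v_i, ℓ(v_i) = <v_i, a> is a linear equation in the a_j's. Collect the n equations into a matrix system V a = ℓ, where row i of V is v_i (expressed in the standard basis). Since V is invertible (lower-triangular with 1s on the diagonal, up to permutation), solve by back-substitution:
  V =
[[1, 0, 0],
 [1, 1, 0],
 [0, 0, 1]]
  V a = (2, 2, -3)
Solving gives a = (2, 0, -3).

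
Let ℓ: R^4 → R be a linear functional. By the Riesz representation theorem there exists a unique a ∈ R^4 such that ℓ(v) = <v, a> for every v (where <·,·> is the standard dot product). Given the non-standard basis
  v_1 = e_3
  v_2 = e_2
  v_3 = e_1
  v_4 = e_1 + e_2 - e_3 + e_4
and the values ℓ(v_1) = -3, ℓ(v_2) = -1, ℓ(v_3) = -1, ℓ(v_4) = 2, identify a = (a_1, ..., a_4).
a = (-1, -1, -3, 1)

Write a = (a_1, ..., a_4) in the standard basis. For each basis vector v_i, ℓ(v_i) = <v_i, a> is a linear equation in the a_j's. Collect the n equations into a matrix system V a = ℓ, where row i of V is v_i (expressed in the standard basis). Since V is invertible (lower-triangular with 1s on the diagonal, up to permutation), solve by back-substitution:
  V =
[[0, 0, 1, 0],
 [0, 1, 0, 0],
 [1, 0, 0, 0],
 [1, 1, -1, 1]]
  V a = (-3, -1, -1, 2)
Solving gives a = (-1, -1, -3, 1).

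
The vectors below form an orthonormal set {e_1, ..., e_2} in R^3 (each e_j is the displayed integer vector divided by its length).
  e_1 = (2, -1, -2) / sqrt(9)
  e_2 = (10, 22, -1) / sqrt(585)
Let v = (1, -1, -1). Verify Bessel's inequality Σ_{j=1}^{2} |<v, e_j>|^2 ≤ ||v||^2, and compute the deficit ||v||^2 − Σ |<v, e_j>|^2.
Σ |<v, e_j>|^2 = 194/65; ||v||^2 = 3; deficit = 1/65

Write each e_j = u_j / sqrt(<u_j, u_j>) where u_j is the displayed integer vector. Then <v, e_j> = <v, u_j> / sqrt(<u_j, u_j>), so |<v, e_j>|^2 = <v, u_j>^2 / <u_j, u_j>.
Coefficients: <v, e_1> = 5/sqrt(9), <v, e_2> = -11/sqrt(585).
Square and sum: Σ |<v, e_j>|^2 = 194/65.
Compute ||v||^2 = v·v = 3.
Deficit = 3 − 194/65 = 1/65 ≥ 0, confirming Bessel's inequality. (The deficit equals ||v − Σ <v,e_j> e_j||^2, the squared distance from v to span{e_j}.)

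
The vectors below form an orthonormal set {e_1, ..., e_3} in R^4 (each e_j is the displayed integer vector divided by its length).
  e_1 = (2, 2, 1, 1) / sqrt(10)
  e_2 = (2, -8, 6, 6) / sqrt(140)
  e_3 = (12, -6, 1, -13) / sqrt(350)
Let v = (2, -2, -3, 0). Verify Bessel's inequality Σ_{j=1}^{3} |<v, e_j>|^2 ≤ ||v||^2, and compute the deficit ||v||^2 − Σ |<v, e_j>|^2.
Σ |<v, e_j>|^2 = 101/25; ||v||^2 = 17; deficit = 324/25

Write each e_j = u_j / sqrt(<u_j, u_j>) where u_j is the displayed integer vector. Then <v, e_j> = <v, u_j> / sqrt(<u_j, u_j>), so |<v, e_j>|^2 = <v, u_j>^2 / <u_j, u_j>.
Coefficients: <v, e_1> = -3/sqrt(10), <v, e_2> = 2/sqrt(140), <v, e_3> = 33/sqrt(350).
Square and sum: Σ |<v, e_j>|^2 = 101/25.
Compute ||v||^2 = v·v = 17.
Deficit = 17 − 101/25 = 324/25 ≥ 0, confirming Bessel's inequality. (The deficit equals ||v − Σ <v,e_j> e_j||^2, the squared distance from v to span{e_j}.)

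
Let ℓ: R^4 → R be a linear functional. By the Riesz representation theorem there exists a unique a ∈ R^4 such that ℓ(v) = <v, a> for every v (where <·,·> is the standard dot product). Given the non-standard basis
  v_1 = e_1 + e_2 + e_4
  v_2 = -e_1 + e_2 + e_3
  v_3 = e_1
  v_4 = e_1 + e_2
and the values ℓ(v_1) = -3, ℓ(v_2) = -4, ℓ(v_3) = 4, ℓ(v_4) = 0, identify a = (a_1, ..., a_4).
a = (4, -4, 4, -3)

Write a = (a_1, ..., a_4) in the standard basis. For each basis vector v_i, ℓ(v_i) = <v_i, a> is a linear equation in the a_j's. Collect the n equations into a matrix system V a = ℓ, where row i of V is v_i (expressed in the standard basis). Since V is invertible (lower-triangular with 1s on the diagonal, up to permutation), solve by back-substitution:
  V =
[[1, 1, 0, 1],
 [-1, 1, 1, 0],
 [1, 0, 0, 0],
 [1, 1, 0, 0]]
  V a = (-3, -4, 4, 0)
Solving gives a = (4, -4, 4, -3).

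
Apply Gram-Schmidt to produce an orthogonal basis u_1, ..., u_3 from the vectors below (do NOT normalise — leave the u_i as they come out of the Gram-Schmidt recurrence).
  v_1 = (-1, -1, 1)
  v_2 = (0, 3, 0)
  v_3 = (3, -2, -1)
Orthogonal basis:
  u_1 = (-1, -1, 1)
  u_2 = (-1, 2, 1)
  u_3 = (1, 0, 1)

Apply the Gram-Schmidt recurrence
  u_1 = v_1
  u_i = v_i − Σ_{j<i} ((v_i · u_j) / (u_j · u_j)) · u_j.

Step by step this gives:
  u_1 = (-1, -1, 1)
  u_2 = (-1, 2, 1)
  u_3 = (1, 0, 1)

Orthogonality check:
  u_2 · u_1 = 0 (should be 0)
  u_3 · u_1 = 0 (should be 0)
  u_3 · u_2 = 0 (should be 0)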